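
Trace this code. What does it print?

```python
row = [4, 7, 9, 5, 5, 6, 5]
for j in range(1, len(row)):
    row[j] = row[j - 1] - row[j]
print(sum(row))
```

-111

j=1: row[1] = 4-7 = -3 → [4, -3, 9, 5, 5, 6, 5]
j=2: row[2] = (-3)-9 = -12 → [4, -3, -12, 5, 5, 6, 5]
j=3: row[3] = (-12)-5 = -17 → [4, -3, -12, -17, 5, 6, 5]
j=4: row[4] = (-17)-5 = -22 → [4, -3, -12, -17, -22, 6, 5]
j=5: row[5] = (-22)-6 = -28 → [4, -3, -12, -17, -22, -28, 5]
j=6: row[6] = (-28)-5 = -33 → [4, -3, -12, -17, -22, -28, -33]
sum = -111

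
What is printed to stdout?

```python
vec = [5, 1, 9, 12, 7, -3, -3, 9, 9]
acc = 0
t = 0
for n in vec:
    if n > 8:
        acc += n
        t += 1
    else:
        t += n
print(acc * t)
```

n=5: not >8; t=5
n=1: not >8; t=6
n=9: >8, acc = 0+9 = 9; t=7
n=12: >8, acc = 9+12 = 21; t=8
n=7: not >8; t=15
n=-3: not >8; t=12
n=-3: not >8; t=9
n=9: >8, acc = 21+9 = 30; t=10
n=9: >8, acc = 30+9 = 39; t=11
acc*t = 39*11 = 429

429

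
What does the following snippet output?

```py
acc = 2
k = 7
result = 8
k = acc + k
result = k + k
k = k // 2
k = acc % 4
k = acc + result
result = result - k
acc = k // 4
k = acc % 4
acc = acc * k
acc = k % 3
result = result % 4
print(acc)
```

k = 2+7 = 9
result = 9+9 = 18
k = 9//2 = 4
k = 2%4 = 2
k = 2+18 = 20
result = 18-20 = -2
acc = 20//4 = 5
k = 5%4 = 1
acc = 5*1 = 5
acc = 1%3 = 1
result = (-2)%4 = 2

1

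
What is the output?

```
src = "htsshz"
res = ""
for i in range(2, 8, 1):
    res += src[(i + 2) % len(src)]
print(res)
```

i=2: add src[4]='h' → 'h'
i=3: add src[5]='z' → 'hz'
i=4: add src[0]='h' → 'hzh'
i=5: add src[1]='t' → 'hzht'
i=6: add src[2]='s' → 'hzhts'
i=7: add src[3]='s' → 'hzhtss'

hzhtss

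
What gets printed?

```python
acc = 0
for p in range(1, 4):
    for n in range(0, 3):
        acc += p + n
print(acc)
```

27

p=1,n=0: acc = 0+1 = 1
p=1,n=1: acc = 1+2 = 3
p=1,n=2: acc = 3+3 = 6
p=2,n=0: acc = 6+2 = 8
p=2,n=1: acc = 8+3 = 11
p=2,n=2: acc = 11+4 = 15
p=3,n=0: acc = 15+3 = 18
p=3,n=1: acc = 18+4 = 22
p=3,n=2: acc = 22+5 = 27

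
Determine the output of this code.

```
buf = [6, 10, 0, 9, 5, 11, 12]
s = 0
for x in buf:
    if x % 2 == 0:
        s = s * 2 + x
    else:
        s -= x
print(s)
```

x=6: even, s = 0*2+6 = 6
x=10: even, s = 6*2+10 = 22
x=0: even, s = 22*2+0 = 44
x=9: not even, s = 44-9 = 35
x=5: not even, s = 35-5 = 30
x=11: not even, s = 30-11 = 19
x=12: even, s = 19*2+12 = 50

50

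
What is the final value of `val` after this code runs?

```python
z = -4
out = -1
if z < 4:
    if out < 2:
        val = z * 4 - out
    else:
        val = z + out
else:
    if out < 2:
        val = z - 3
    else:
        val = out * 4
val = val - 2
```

z=-4, out=-1
z < 4 is True; out < 2 is True
→ val = z * 4 - out = -15
val = (-15)-2 = -17

-17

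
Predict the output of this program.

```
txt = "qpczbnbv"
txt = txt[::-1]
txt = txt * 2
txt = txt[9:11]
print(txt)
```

bn

reverse → 'vbnbzcpq'
repeat ×2 → 'vbnbzcpqvbnbzcpq'
slice [9:11] → 'bn'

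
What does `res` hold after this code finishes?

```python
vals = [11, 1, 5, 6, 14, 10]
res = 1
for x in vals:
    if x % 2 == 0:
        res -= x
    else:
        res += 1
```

-26

x=11: not even, res = 1+1 = 2
x=1: not even, res = 2+1 = 3
x=5: not even, res = 3+1 = 4
x=6: even, res = 4-6 = -2
x=14: even, res = (-2)-14 = -16
x=10: even, res = (-16)-10 = -26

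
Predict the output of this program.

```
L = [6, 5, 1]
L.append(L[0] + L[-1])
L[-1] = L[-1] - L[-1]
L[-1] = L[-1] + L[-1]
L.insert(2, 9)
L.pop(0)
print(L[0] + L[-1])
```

append L[0]+L[-1] = 6+1 = 7 → [6, 5, 1, 7]
L[-1] = L[-1]-L[-1] = 7-7 = 0 → [6, 5, 1, 0]
L[-1] = L[-1]+L[-1] = 0+0 = 0 → [6, 5, 1, 0]
insert 9 at 2 → [6, 5, 9, 1, 0]
pop(0) removes 6 → [5, 9, 1, 0]
L[0]+L[-1] = 5+0 = 5

5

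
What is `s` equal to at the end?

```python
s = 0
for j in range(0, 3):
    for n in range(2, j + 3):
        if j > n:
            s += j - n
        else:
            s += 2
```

j=0,n=2: not 0>2, s = 0+2 = 2
j=1,n=2: not 1>2, s = 2+2 = 4
j=1,n=3: not 1>3, s = 4+2 = 6
j=2,n=2: not 2>2, s = 6+2 = 8
j=2,n=3: not 2>3, s = 8+2 = 10
j=2,n=4: not 2>4, s = 10+2 = 12

12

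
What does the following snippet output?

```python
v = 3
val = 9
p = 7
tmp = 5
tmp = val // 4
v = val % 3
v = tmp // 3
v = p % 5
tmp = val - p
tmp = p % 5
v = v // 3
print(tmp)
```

2

tmp = 9//4 = 2
v = 9%3 = 0
v = 2//3 = 0
v = 7%5 = 2
tmp = 9-7 = 2
tmp = 7%5 = 2
v = 2//3 = 0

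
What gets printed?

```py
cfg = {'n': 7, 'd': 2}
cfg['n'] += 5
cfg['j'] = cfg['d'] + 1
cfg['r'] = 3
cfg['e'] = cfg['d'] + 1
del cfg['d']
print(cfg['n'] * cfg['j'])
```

36

cfg['n'] = 7+5 = 12 → {'n': 12, 'd': 2}
cfg['j'] = cfg['d']+1 = 3 → {'n': 12, 'd': 2, 'j': 3}
cfg['r'] = 3 → {'n': 12, 'd': 2, 'j': 3, 'r': 3}
cfg['e'] = cfg['d']+1 = 3 → {'n': 12, 'd': 2, 'j': 3, 'r': 3, 'e': 3}
del 'd' → {'n': 12, 'j': 3, 'r': 3, 'e': 3}
cfg['n']*cfg['j'] = 12*3 = 36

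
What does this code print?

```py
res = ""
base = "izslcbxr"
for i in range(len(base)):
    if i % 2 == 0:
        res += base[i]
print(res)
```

i=0: add 'i' → 'i'
i=1: skip
i=2: add 's' → 'is'
i=3: skip
i=4: add 'c' → 'isc'
i=5: skip
i=6: add 'x' → 'iscx'
i=7: skip

iscx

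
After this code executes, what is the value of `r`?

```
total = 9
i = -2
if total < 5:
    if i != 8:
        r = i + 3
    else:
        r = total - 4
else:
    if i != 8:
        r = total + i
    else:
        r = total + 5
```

7

total=9, i=-2
total < 5 is False; i != 8 is True
→ r = total + i = 7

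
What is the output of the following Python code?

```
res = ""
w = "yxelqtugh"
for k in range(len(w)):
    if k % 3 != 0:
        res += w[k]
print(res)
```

xeqtgh

k=0: skip
k=1: add 'x' → 'x'
k=2: add 'e' → 'xe'
k=3: skip
k=4: add 'q' → 'xeq'
k=5: add 't' → 'xeqt'
k=6: skip
k=7: add 'g' → 'xeqtg'
k=8: add 'h' → 'xeqtgh'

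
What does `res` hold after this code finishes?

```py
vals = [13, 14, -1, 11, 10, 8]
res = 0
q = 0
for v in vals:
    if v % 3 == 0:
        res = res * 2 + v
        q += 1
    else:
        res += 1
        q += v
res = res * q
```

330

v=13: not %3==0, res = 0+1 = 1; q=13
v=14: not %3==0, res = 1+1 = 2; q=27
v=-1: not %3==0, res = 2+1 = 3; q=26
v=11: not %3==0, res = 3+1 = 4; q=37
v=10: not %3==0, res = 4+1 = 5; q=47
v=8: not %3==0, res = 5+1 = 6; q=55
res*q = 6*55 = 330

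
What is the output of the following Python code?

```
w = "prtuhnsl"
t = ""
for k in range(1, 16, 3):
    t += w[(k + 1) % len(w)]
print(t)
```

tnpus

k=1: add w[2]='t' → 't'
k=4: add w[5]='n' → 'tn'
k=7: add w[0]='p' → 'tnp'
k=10: add w[3]='u' → 'tnpu'
k=13: add w[6]='s' → 'tnpus'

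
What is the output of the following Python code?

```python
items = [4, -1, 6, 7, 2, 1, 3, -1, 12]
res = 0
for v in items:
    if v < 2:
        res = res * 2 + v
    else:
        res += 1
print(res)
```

v=4: not <2, res = 0+1 = 1
v=-1: <2, res = 1*2+(-1) = 1
v=6: not <2, res = 1+1 = 2
v=7: not <2, res = 2+1 = 3
v=2: not <2, res = 3+1 = 4
v=1: <2, res = 4*2+1 = 9
v=3: not <2, res = 9+1 = 10
v=-1: <2, res = 10*2+(-1) = 19
v=12: not <2, res = 19+1 = 20

20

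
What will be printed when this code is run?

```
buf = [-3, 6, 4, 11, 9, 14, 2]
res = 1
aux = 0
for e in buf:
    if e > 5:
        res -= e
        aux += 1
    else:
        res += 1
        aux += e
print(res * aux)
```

e=-3: not >5, res = 1+1 = 2; aux=-3
e=6: >5, res = 2-6 = -4; aux=-2
e=4: not >5, res = (-4)+1 = -3; aux=2
e=11: >5, res = (-3)-11 = -14; aux=3
e=9: >5, res = (-14)-9 = -23; aux=4
e=14: >5, res = (-23)-14 = -37; aux=5
e=2: not >5, res = (-37)+1 = -36; aux=7
res*aux = (-36)*7 = -252

-252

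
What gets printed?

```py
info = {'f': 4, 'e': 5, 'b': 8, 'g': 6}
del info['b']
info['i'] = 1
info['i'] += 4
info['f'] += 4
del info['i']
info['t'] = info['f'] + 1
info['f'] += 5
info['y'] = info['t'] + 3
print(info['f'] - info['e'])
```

8

del 'b' → {'f': 4, 'e': 5, 'g': 6}
info['i'] = 1 → {'f': 4, 'e': 5, 'g': 6, 'i': 1}
info['i'] = 1+4 = 5 → {'f': 4, 'e': 5, 'g': 6, 'i': 5}
info['f'] = 4+4 = 8 → {'f': 8, 'e': 5, 'g': 6, 'i': 5}
del 'i' → {'f': 8, 'e': 5, 'g': 6}
info['t'] = info['f']+1 = 9 → {'f': 8, 'e': 5, 'g': 6, 't': 9}
info['f'] = 8+5 = 13 → {'f': 13, 'e': 5, 'g': 6, 't': 9}
info['y'] = info['t']+3 = 12 → {'f': 13, 'e': 5, 'g': 6, 't': 9, 'y': 12}
info['f']-info['e'] = 13-5 = 8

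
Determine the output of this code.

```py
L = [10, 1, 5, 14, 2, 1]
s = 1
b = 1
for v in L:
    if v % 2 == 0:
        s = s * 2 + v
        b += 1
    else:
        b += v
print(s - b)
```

67

v=10: even, s = 1*2+10 = 12; b=2
v=1: not even; b=3
v=5: not even; b=8
v=14: even, s = 12*2+14 = 38; b=9
v=2: even, s = 38*2+2 = 78; b=10
v=1: not even; b=11
s-b = 78-11 = 67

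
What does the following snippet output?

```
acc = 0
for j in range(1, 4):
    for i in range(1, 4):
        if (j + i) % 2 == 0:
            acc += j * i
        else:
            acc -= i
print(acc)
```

j=1,i=1: even sum, acc = 0+1 = 1
j=1,i=2: odd sum, acc = 1-2 = -1
j=1,i=3: even sum, acc = (-1)+3 = 2
j=2,i=1: odd sum, acc = 2-1 = 1
j=2,i=2: even sum, acc = 1+4 = 5
j=2,i=3: odd sum, acc = 5-3 = 2
j=3,i=1: even sum, acc = 2+3 = 5
j=3,i=2: odd sum, acc = 5-2 = 3
j=3,i=3: even sum, acc = 3+9 = 12

12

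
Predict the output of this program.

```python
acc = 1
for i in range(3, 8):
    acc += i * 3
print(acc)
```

i=3: acc = 1+3*3 = 10
i=4: acc = 10+4*3 = 22
i=5: acc = 22+5*3 = 37
i=6: acc = 37+6*3 = 55
i=7: acc = 55+7*3 = 76

76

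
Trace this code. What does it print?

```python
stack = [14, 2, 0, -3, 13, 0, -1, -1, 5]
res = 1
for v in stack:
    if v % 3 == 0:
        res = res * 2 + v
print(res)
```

v=14: not %3==0
v=2: not %3==0
v=0: %3==0, res = 1*2+0 = 2
v=-3: %3==0, res = 2*2+(-3) = 1
v=13: not %3==0
v=0: %3==0, res = 1*2+0 = 2
v=-1: not %3==0
v=-1: not %3==0
v=5: not %3==0

2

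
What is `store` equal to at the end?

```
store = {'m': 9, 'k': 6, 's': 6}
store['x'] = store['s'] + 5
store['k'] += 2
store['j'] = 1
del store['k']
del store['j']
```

store['x'] = store['s']+5 = 11 → {'m': 9, 'k': 6, 's': 6, 'x': 11}
store['k'] = 6+2 = 8 → {'m': 9, 'k': 8, 's': 6, 'x': 11}
store['j'] = 1 → {'m': 9, 'k': 8, 's': 6, 'x': 11, 'j': 1}
del 'k' → {'m': 9, 's': 6, 'x': 11, 'j': 1}
del 'j' → {'m': 9, 's': 6, 'x': 11}

{'m': 9, 's': 6, 'x': 11}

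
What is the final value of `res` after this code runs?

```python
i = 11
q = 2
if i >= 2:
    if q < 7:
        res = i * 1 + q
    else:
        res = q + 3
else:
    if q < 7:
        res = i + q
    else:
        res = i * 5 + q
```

13

i=11, q=2
i >= 2 is True; q < 7 is True
→ res = i * 1 + q = 13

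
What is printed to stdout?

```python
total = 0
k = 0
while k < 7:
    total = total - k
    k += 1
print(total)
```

-21

k=0: total = 0-0 = 0
k=1: total = 0-1 = -1
k=2: total = (-1)-2 = -3
k=3: total = (-3)-3 = -6
k=4: total = (-6)-4 = -10
k=5: total = (-10)-5 = -15
k=6: total = (-15)-6 = -21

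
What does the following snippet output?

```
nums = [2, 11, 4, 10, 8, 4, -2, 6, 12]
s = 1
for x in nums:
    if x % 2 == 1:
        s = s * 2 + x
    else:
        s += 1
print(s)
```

x=2: not odd, s = 1+1 = 2
x=11: odd, s = 2*2+11 = 15
x=4: not odd, s = 15+1 = 16
x=10: not odd, s = 16+1 = 17
x=8: not odd, s = 17+1 = 18
x=4: not odd, s = 18+1 = 19
x=-2: not odd, s = 19+1 = 20
x=6: not odd, s = 20+1 = 21
x=12: not odd, s = 21+1 = 22

22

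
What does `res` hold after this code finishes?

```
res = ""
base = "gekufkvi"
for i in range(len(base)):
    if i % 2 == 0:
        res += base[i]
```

'gkfv'

i=0: add 'g' → 'g'
i=1: skip
i=2: add 'k' → 'gk'
i=3: skip
i=4: add 'f' → 'gkf'
i=5: skip
i=6: add 'v' → 'gkfv'
i=7: skip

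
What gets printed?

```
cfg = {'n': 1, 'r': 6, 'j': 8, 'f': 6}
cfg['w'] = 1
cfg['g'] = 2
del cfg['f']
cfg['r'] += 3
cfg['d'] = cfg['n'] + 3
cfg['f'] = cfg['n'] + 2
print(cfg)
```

{'n': 1, 'r': 9, 'j': 8, 'w': 1, 'g': 2, 'd': 4, 'f': 3}

cfg['w'] = 1 → {'n': 1, 'r': 6, 'j': 8, 'f': 6, 'w': 1}
cfg['g'] = 2 → {'n': 1, 'r': 6, 'j': 8, 'f': 6, 'w': 1, 'g': 2}
del 'f' → {'n': 1, 'r': 6, 'j': 8, 'w': 1, 'g': 2}
cfg['r'] = 6+3 = 9 → {'n': 1, 'r': 9, 'j': 8, 'w': 1, 'g': 2}
cfg['d'] = cfg['n']+3 = 4 → {'n': 1, 'r': 9, 'j': 8, 'w': 1, 'g': 2, 'd': 4}
cfg['f'] = cfg['n']+2 = 3 → {'n': 1, 'r': 9, 'j': 8, 'w': 1, 'g': 2, 'd': 4, 'f': 3}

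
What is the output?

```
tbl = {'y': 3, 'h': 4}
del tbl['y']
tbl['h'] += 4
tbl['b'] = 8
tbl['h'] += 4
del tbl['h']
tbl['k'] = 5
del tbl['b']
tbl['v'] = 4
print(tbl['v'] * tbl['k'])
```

del 'y' → {'h': 4}
tbl['h'] = 4+4 = 8 → {'h': 8}
tbl['b'] = 8 → {'h': 8, 'b': 8}
tbl['h'] = 8+4 = 12 → {'h': 12, 'b': 8}
del 'h' → {'b': 8}
tbl['k'] = 5 → {'b': 8, 'k': 5}
del 'b' → {'k': 5}
tbl['v'] = 4 → {'k': 5, 'v': 4}
tbl['v']*tbl['k'] = 4*5 = 20

20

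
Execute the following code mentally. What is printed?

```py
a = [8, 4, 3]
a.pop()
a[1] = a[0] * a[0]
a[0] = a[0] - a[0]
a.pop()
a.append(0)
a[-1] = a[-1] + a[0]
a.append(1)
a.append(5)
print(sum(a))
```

6

pop() removes 3 → [8, 4]
a[1] = a[0]*a[0] = 8*8 = 64 → [8, 64]
a[0] = a[0]-a[0] = 8-8 = 0 → [0, 64]
pop() removes 64 → [0]
append 0 → [0, 0]
a[-1] = a[-1]+a[0] = 0+0 = 0 → [0, 0]
append 1 → [0, 0, 1]
append 5 → [0, 0, 1, 5]
sum = 6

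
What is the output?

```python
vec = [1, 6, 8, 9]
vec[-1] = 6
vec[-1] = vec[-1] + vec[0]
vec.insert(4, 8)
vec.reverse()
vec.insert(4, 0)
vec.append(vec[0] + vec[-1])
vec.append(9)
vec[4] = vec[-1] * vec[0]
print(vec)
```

vec[-1] = 6 → [1, 6, 8, 6]
vec[-1] = vec[-1]+vec[0] = 6+1 = 7 → [1, 6, 8, 7]
insert 8 at 4 → [1, 6, 8, 7, 8]
reverse → [8, 7, 8, 6, 1]
insert 0 at 4 → [8, 7, 8, 6, 0, 1]
append vec[0]+vec[-1] = 8+1 = 9 → [8, 7, 8, 6, 0, 1, 9]
append 9 → [8, 7, 8, 6, 0, 1, 9, 9]
vec[4] = vec[-1]*vec[0] = 9*8 = 72 → [8, 7, 8, 6, 72, 1, 9, 9]

[8, 7, 8, 6, 72, 1, 9, 9]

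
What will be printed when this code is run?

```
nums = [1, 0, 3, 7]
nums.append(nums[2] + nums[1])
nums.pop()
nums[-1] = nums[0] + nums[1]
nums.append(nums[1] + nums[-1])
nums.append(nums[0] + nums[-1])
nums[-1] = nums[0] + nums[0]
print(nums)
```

[1, 0, 3, 1, 1, 2]

append nums[2]+nums[1] = 3+0 = 3 → [1, 0, 3, 7, 3]
pop() removes 3 → [1, 0, 3, 7]
nums[-1] = nums[0]+nums[1] = 1+0 = 1 → [1, 0, 3, 1]
append nums[1]+nums[-1] = 0+1 = 1 → [1, 0, 3, 1, 1]
append nums[0]+nums[-1] = 1+1 = 2 → [1, 0, 3, 1, 1, 2]
nums[-1] = nums[0]+nums[0] = 1+1 = 2 → [1, 0, 3, 1, 1, 2]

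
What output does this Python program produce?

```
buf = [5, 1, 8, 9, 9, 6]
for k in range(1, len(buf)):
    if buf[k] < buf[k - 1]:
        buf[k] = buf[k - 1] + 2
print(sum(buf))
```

k=1: 1<5, buf[1] = 5+2 = 7 → [5, 7, 8, 9, 9, 6]
k=2: 8>=7, unchanged → [5, 7, 8, 9, 9, 6]
k=3: 9>=8, unchanged → [5, 7, 8, 9, 9, 6]
k=4: 9>=9, unchanged → [5, 7, 8, 9, 9, 6]
k=5: 6<9, buf[5] = 9+2 = 11 → [5, 7, 8, 9, 9, 11]
sum = 49

49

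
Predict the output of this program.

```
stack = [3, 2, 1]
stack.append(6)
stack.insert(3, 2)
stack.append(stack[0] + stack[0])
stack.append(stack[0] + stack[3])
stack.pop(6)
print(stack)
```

append 6 → [3, 2, 1, 6]
insert 2 at 3 → [3, 2, 1, 2, 6]
append stack[0]+stack[0] = 3+3 = 6 → [3, 2, 1, 2, 6, 6]
append stack[0]+stack[3] = 3+2 = 5 → [3, 2, 1, 2, 6, 6, 5]
pop(6) removes 5 → [3, 2, 1, 2, 6, 6]

[3, 2, 1, 2, 6, 6]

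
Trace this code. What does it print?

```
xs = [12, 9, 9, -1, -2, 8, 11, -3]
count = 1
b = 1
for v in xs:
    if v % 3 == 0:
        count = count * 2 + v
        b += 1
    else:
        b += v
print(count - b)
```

v=12: %3==0, count = 1*2+12 = 14; b=2
v=9: %3==0, count = 14*2+9 = 37; b=3
v=9: %3==0, count = 37*2+9 = 83; b=4
v=-1: not %3==0; b=3
v=-2: not %3==0; b=1
v=8: not %3==0; b=9
v=11: not %3==0; b=20
v=-3: %3==0, count = 83*2+(-3) = 163; b=21
count-b = 163-21 = 142

142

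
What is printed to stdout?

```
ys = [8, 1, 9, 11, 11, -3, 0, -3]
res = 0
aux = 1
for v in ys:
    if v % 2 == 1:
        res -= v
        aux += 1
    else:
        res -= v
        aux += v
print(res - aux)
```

v=8: not odd, res = 0-8 = -8; aux=9
v=1: odd, res = (-8)-1 = -9; aux=10
v=9: odd, res = (-9)-9 = -18; aux=11
v=11: odd, res = (-18)-11 = -29; aux=12
v=11: odd, res = (-29)-11 = -40; aux=13
v=-3: odd, res = (-40)-(-3) = -37; aux=14
v=0: not odd, res = (-37)-0 = -37; aux=14
v=-3: odd, res = (-37)-(-3) = -34; aux=15
res-aux = (-34)-15 = -49

-49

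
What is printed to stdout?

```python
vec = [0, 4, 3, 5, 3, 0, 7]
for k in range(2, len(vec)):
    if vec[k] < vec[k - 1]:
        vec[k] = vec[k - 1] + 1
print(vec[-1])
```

7

k=2: 3<4, vec[2] = 4+1 = 5 → [0, 4, 5, 5, 3, 0, 7]
k=3: 5>=5, unchanged → [0, 4, 5, 5, 3, 0, 7]
k=4: 3<5, vec[4] = 5+1 = 6 → [0, 4, 5, 5, 6, 0, 7]
k=5: 0<6, vec[5] = 6+1 = 7 → [0, 4, 5, 5, 6, 7, 7]
k=6: 7>=7, unchanged → [0, 4, 5, 5, 6, 7, 7]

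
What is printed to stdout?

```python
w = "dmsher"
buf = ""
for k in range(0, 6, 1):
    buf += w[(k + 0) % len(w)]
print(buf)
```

dmsher

k=0: add w[0]='d' → 'd'
k=1: add w[1]='m' → 'dm'
k=2: add w[2]='s' → 'dms'
k=3: add w[3]='h' → 'dmsh'
k=4: add w[4]='e' → 'dmshe'
k=5: add w[5]='r' → 'dmsher'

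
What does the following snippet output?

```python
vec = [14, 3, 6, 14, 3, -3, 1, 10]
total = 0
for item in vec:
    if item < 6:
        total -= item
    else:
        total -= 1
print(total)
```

-8

item=14: not <6, total = 0-1 = -1
item=3: <6, total = (-1)-3 = -4
item=6: not <6, total = (-4)-1 = -5
item=14: not <6, total = (-5)-1 = -6
item=3: <6, total = (-6)-3 = -9
item=-3: <6, total = (-9)-(-3) = -6
item=1: <6, total = (-6)-1 = -7
item=10: not <6, total = (-7)-1 = -8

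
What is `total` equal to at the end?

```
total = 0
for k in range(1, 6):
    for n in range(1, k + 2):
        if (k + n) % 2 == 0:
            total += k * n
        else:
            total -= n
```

k=1,n=1: even sum, total = 0+1 = 1
k=1,n=2: odd sum, total = 1-2 = -1
k=2,n=1: odd sum, total = (-1)-1 = -2
k=2,n=2: even sum, total = (-2)+4 = 2
k=2,n=3: odd sum, total = 2-3 = -1
k=3,n=1: even sum, total = (-1)+3 = 2
k=3,n=2: odd sum, total = 2-2 = 0
k=3,n=3: even sum, total = 0+9 = 9
k=3,n=4: odd sum, total = 9-4 = 5
k=4,n=1: odd sum, total = 5-1 = 4
k=4,n=2: even sum, total = 4+8 = 12
k=4,n=3: odd sum, total = 12-3 = 9
k=4,n=4: even sum, total = 9+16 = 25
k=4,n=5: odd sum, total = 25-5 = 20
k=5,n=1: even sum, total = 20+5 = 25
k=5,n=2: odd sum, total = 25-2 = 23
k=5,n=3: even sum, total = 23+15 = 38
k=5,n=4: odd sum, total = 38-4 = 34
k=5,n=5: even sum, total = 34+25 = 59
k=5,n=6: odd sum, total = 59-6 = 53

53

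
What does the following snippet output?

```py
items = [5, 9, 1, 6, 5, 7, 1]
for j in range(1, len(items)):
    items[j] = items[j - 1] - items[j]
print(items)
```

j=1: items[1] = 5-9 = -4 → [5, -4, 1, 6, 5, 7, 1]
j=2: items[2] = (-4)-1 = -5 → [5, -4, -5, 6, 5, 7, 1]
j=3: items[3] = (-5)-6 = -11 → [5, -4, -5, -11, 5, 7, 1]
j=4: items[4] = (-11)-5 = -16 → [5, -4, -5, -11, -16, 7, 1]
j=5: items[5] = (-16)-7 = -23 → [5, -4, -5, -11, -16, -23, 1]
j=6: items[6] = (-23)-1 = -24 → [5, -4, -5, -11, -16, -23, -24]

[5, -4, -5, -11, -16, -23, -24]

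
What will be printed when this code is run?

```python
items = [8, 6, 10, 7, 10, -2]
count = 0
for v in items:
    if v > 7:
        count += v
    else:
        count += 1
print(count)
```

31

v=8: >7, count = 0+8 = 8
v=6: not >7, count = 8+1 = 9
v=10: >7, count = 9+10 = 19
v=7: not >7, count = 19+1 = 20
v=10: >7, count = 20+10 = 30
v=-2: not >7, count = 30+1 = 31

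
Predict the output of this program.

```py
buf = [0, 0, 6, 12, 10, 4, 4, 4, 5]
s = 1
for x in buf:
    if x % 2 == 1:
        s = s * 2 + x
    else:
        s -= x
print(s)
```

x=0: not odd, s = 1-0 = 1
x=0: not odd, s = 1-0 = 1
x=6: not odd, s = 1-6 = -5
x=12: not odd, s = (-5)-12 = -17
x=10: not odd, s = (-17)-10 = -27
x=4: not odd, s = (-27)-4 = -31
x=4: not odd, s = (-31)-4 = -35
x=4: not odd, s = (-35)-4 = -39
x=5: odd, s = (-39)*2+5 = -73

-73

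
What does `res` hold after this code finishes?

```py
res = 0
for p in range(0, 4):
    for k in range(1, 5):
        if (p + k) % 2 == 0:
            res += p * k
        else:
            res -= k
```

p=0,k=1: odd sum, res = 0-1 = -1
p=0,k=2: even sum, res = (-1)+0 = -1
p=0,k=3: odd sum, res = (-1)-3 = -4
p=0,k=4: even sum, res = (-4)+0 = -4
p=1,k=1: even sum, res = (-4)+1 = -3
p=1,k=2: odd sum, res = (-3)-2 = -5
p=1,k=3: even sum, res = (-5)+3 = -2
p=1,k=4: odd sum, res = (-2)-4 = -6
p=2,k=1: odd sum, res = (-6)-1 = -7
p=2,k=2: even sum, res = (-7)+4 = -3
p=2,k=3: odd sum, res = (-3)-3 = -6
p=2,k=4: even sum, res = (-6)+8 = 2
p=3,k=1: even sum, res = 2+3 = 5
p=3,k=2: odd sum, res = 5-2 = 3
p=3,k=3: even sum, res = 3+9 = 12
p=3,k=4: odd sum, res = 12-4 = 8

8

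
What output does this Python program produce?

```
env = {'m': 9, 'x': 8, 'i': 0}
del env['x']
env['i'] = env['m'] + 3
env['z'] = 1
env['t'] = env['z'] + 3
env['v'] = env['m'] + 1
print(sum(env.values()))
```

36

del 'x' → {'m': 9, 'i': 0}
env['i'] = env['m']+3 = 12 → {'m': 9, 'i': 12}
env['z'] = 1 → {'m': 9, 'i': 12, 'z': 1}
env['t'] = env['z']+3 = 4 → {'m': 9, 'i': 12, 'z': 1, 't': 4}
env['v'] = env['m']+1 = 10 → {'m': 9, 'i': 12, 'z': 1, 't': 4, 'v': 10}
sum of values = 36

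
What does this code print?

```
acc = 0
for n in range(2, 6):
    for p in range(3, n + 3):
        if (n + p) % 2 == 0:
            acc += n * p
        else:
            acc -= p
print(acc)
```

122

n=2,p=3: odd sum, acc = 0-3 = -3
n=2,p=4: even sum, acc = (-3)+8 = 5
n=3,p=3: even sum, acc = 5+9 = 14
n=3,p=4: odd sum, acc = 14-4 = 10
n=3,p=5: even sum, acc = 10+15 = 25
n=4,p=3: odd sum, acc = 25-3 = 22
n=4,p=4: even sum, acc = 22+16 = 38
n=4,p=5: odd sum, acc = 38-5 = 33
n=4,p=6: even sum, acc = 33+24 = 57
n=5,p=3: even sum, acc = 57+15 = 72
n=5,p=4: odd sum, acc = 72-4 = 68
n=5,p=5: even sum, acc = 68+25 = 93
n=5,p=6: odd sum, acc = 93-6 = 87
n=5,p=7: even sum, acc = 87+35 = 122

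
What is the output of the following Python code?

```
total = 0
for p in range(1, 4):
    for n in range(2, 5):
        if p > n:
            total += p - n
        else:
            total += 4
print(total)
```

p=1,n=2: not 1>2, total = 0+4 = 4
p=1,n=3: not 1>3, total = 4+4 = 8
p=1,n=4: not 1>4, total = 8+4 = 12
p=2,n=2: not 2>2, total = 12+4 = 16
p=2,n=3: not 2>3, total = 16+4 = 20
p=2,n=4: not 2>4, total = 20+4 = 24
p=3,n=2: 3>2, total = 24+1 = 25
p=3,n=3: not 3>3, total = 25+4 = 29
p=3,n=4: not 3>4, total = 29+4 = 33

33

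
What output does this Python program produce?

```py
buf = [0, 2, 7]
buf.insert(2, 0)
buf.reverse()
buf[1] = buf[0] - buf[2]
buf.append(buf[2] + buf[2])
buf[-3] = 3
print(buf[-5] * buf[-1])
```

insert 0 at 2 → [0, 2, 0, 7]
reverse → [7, 0, 2, 0]
buf[1] = buf[0]-buf[2] = 7-2 = 5 → [7, 5, 2, 0]
append buf[2]+buf[2] = 2+2 = 4 → [7, 5, 2, 0, 4]
buf[-3] = 3 → [7, 5, 3, 0, 4]
buf[-5]*buf[-1] = 7*4 = 28

28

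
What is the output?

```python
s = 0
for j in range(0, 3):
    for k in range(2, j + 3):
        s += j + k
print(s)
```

j=0,k=2: s = 0+2 = 2
j=1,k=2: s = 2+3 = 5
j=1,k=3: s = 5+4 = 9
j=2,k=2: s = 9+4 = 13
j=2,k=3: s = 13+5 = 18
j=2,k=4: s = 18+6 = 24

24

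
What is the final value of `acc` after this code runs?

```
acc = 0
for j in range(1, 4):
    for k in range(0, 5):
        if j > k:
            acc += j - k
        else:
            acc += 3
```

j=1,k=0: 1>0, acc = 0+1 = 1
j=1,k=1: not 1>1, acc = 1+3 = 4
j=1,k=2: not 1>2, acc = 4+3 = 7
j=1,k=3: not 1>3, acc = 7+3 = 10
j=1,k=4: not 1>4, acc = 10+3 = 13
j=2,k=0: 2>0, acc = 13+2 = 15
j=2,k=1: 2>1, acc = 15+1 = 16
j=2,k=2: not 2>2, acc = 16+3 = 19
j=2,k=3: not 2>3, acc = 19+3 = 22
j=2,k=4: not 2>4, acc = 22+3 = 25
j=3,k=0: 3>0, acc = 25+3 = 28
j=3,k=1: 3>1, acc = 28+2 = 30
j=3,k=2: 3>2, acc = 30+1 = 31
j=3,k=3: not 3>3, acc = 31+3 = 34
j=3,k=4: not 3>4, acc = 34+3 = 37

37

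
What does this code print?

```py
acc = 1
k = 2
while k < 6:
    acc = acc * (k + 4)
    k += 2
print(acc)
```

48

k=2: acc = 1*6 = 6
k=4: acc = 6*8 = 48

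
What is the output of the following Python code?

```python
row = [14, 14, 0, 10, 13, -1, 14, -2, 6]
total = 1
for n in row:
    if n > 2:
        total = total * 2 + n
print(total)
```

n=14: >2, total = 1*2+14 = 16
n=14: >2, total = 16*2+14 = 46
n=0: not >2
n=10: >2, total = 46*2+10 = 102
n=13: >2, total = 102*2+13 = 217
n=-1: not >2
n=14: >2, total = 217*2+14 = 448
n=-2: not >2
n=6: >2, total = 448*2+6 = 902

902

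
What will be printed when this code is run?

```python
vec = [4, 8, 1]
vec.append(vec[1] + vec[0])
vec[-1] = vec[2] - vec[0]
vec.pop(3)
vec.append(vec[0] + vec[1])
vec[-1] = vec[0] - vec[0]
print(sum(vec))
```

13

append vec[1]+vec[0] = 8+4 = 12 → [4, 8, 1, 12]
vec[-1] = vec[2]-vec[0] = 1-4 = -3 → [4, 8, 1, -3]
pop(3) removes -3 → [4, 8, 1]
append vec[0]+vec[1] = 4+8 = 12 → [4, 8, 1, 12]
vec[-1] = vec[0]-vec[0] = 4-4 = 0 → [4, 8, 1, 0]
sum = 13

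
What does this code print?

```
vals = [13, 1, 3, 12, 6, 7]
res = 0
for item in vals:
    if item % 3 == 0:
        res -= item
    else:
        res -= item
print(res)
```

item=13: not %3==0, res = 0-13 = -13
item=1: not %3==0, res = (-13)-1 = -14
item=3: %3==0, res = (-14)-3 = -17
item=12: %3==0, res = (-17)-12 = -29
item=6: %3==0, res = (-29)-6 = -35
item=7: not %3==0, res = (-35)-7 = -42

-42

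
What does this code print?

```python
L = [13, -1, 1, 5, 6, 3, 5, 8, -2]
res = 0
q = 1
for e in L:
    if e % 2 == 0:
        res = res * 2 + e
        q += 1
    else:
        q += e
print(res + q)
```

68

e=13: not even; q=14
e=-1: not even; q=13
e=1: not even; q=14
e=5: not even; q=19
e=6: even, res = 0*2+6 = 6; q=20
e=3: not even; q=23
e=5: not even; q=28
e=8: even, res = 6*2+8 = 20; q=29
e=-2: even, res = 20*2+(-2) = 38; q=30
res+q = 38+30 = 68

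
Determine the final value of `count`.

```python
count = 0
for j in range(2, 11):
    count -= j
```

-54

j=2: count = 0-2 = -2
j=3: count = (-2)-3 = -5
j=4: count = (-5)-4 = -9
j=5: count = (-9)-5 = -14
j=6: count = (-14)-6 = -20
j=7: count = (-20)-7 = -27
j=8: count = (-27)-8 = -35
j=9: count = (-35)-9 = -44
j=10: count = (-44)-10 = -54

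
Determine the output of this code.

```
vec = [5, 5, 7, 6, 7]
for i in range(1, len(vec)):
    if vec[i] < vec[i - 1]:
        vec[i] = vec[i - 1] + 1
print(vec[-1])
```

9

i=1: 5>=5, unchanged → [5, 5, 7, 6, 7]
i=2: 7>=5, unchanged → [5, 5, 7, 6, 7]
i=3: 6<7, vec[3] = 7+1 = 8 → [5, 5, 7, 8, 7]
i=4: 7<8, vec[4] = 8+1 = 9 → [5, 5, 7, 8, 9]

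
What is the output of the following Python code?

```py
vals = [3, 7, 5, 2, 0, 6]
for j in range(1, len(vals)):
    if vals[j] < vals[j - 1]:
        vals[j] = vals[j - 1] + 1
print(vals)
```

j=1: 7>=3, unchanged → [3, 7, 5, 2, 0, 6]
j=2: 5<7, vals[2] = 7+1 = 8 → [3, 7, 8, 2, 0, 6]
j=3: 2<8, vals[3] = 8+1 = 9 → [3, 7, 8, 9, 0, 6]
j=4: 0<9, vals[4] = 9+1 = 10 → [3, 7, 8, 9, 10, 6]
j=5: 6<10, vals[5] = 10+1 = 11 → [3, 7, 8, 9, 10, 11]

[3, 7, 8, 9, 10, 11]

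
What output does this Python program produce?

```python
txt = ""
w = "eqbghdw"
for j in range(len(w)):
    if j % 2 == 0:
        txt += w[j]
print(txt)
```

j=0: add 'e' → 'e'
j=1: skip
j=2: add 'b' → 'eb'
j=3: skip
j=4: add 'h' → 'ebh'
j=5: skip
j=6: add 'w' → 'ebhw'

ebhw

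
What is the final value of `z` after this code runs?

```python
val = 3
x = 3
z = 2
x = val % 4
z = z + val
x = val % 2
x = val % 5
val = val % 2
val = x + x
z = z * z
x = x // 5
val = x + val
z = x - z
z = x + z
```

x = 3%4 = 3
z = 2+3 = 5
x = 3%2 = 1
x = 3%5 = 3
val = 3%2 = 1
val = 3+3 = 6
z = 5*5 = 25
x = 3//5 = 0
val = 0+6 = 6
z = 0-25 = -25
z = 0+(-25) = -25

-25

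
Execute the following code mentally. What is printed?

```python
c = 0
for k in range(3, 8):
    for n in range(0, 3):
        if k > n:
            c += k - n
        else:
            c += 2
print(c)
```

60

k=3,n=0: 3>0, c = 0+3 = 3
k=3,n=1: 3>1, c = 3+2 = 5
k=3,n=2: 3>2, c = 5+1 = 6
k=4,n=0: 4>0, c = 6+4 = 10
k=4,n=1: 4>1, c = 10+3 = 13
k=4,n=2: 4>2, c = 13+2 = 15
k=5,n=0: 5>0, c = 15+5 = 20
k=5,n=1: 5>1, c = 20+4 = 24
k=5,n=2: 5>2, c = 24+3 = 27
k=6,n=0: 6>0, c = 27+6 = 33
k=6,n=1: 6>1, c = 33+5 = 38
k=6,n=2: 6>2, c = 38+4 = 42
k=7,n=0: 7>0, c = 42+7 = 49
k=7,n=1: 7>1, c = 49+6 = 55
k=7,n=2: 7>2, c = 55+5 = 60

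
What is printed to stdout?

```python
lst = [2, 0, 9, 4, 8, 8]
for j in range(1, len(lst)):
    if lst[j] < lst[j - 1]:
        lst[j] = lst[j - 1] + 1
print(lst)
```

j=1: 0<2, lst[1] = 2+1 = 3 → [2, 3, 9, 4, 8, 8]
j=2: 9>=3, unchanged → [2, 3, 9, 4, 8, 8]
j=3: 4<9, lst[3] = 9+1 = 10 → [2, 3, 9, 10, 8, 8]
j=4: 8<10, lst[4] = 10+1 = 11 → [2, 3, 9, 10, 11, 8]
j=5: 8<11, lst[5] = 11+1 = 12 → [2, 3, 9, 10, 11, 12]

[2, 3, 9, 10, 11, 12]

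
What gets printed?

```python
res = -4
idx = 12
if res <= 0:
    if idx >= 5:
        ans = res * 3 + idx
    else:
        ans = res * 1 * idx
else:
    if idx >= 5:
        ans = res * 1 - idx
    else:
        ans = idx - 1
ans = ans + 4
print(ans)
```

4

res=-4, idx=12
res <= 0 is True; idx >= 5 is True
→ ans = res * 3 + idx = 0
ans = 0+4 = 4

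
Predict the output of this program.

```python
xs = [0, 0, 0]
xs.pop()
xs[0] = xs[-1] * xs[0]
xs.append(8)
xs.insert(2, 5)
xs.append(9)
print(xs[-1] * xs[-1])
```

81

pop() removes 0 → [0, 0]
xs[0] = xs[-1]*xs[0] = 0*0 = 0 → [0, 0]
append 8 → [0, 0, 8]
insert 5 at 2 → [0, 0, 5, 8]
append 9 → [0, 0, 5, 8, 9]
xs[-1]*xs[-1] = 9*9 = 81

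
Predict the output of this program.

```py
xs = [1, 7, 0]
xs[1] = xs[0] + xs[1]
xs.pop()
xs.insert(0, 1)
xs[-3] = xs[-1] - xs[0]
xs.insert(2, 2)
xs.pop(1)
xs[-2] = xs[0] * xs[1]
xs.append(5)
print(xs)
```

[7, 14, 8, 5]

xs[1] = xs[0]+xs[1] = 1+7 = 8 → [1, 8, 0]
pop() removes 0 → [1, 8]
insert 1 at 0 → [1, 1, 8]
xs[-3] = xs[-1]-xs[0] = 8-1 = 7 → [7, 1, 8]
insert 2 at 2 → [7, 1, 2, 8]
pop(1) removes 1 → [7, 2, 8]
xs[-2] = xs[0]*xs[1] = 7*2 = 14 → [7, 14, 8]
append 5 → [7, 14, 8, 5]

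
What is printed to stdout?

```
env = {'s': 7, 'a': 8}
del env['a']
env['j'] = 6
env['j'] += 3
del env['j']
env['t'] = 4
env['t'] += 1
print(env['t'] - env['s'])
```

-2

del 'a' → {'s': 7}
env['j'] = 6 → {'s': 7, 'j': 6}
env['j'] = 6+3 = 9 → {'s': 7, 'j': 9}
del 'j' → {'s': 7}
env['t'] = 4 → {'s': 7, 't': 4}
env['t'] = 4+1 = 5 → {'s': 7, 't': 5}
env['t']-env['s'] = 5-7 = -2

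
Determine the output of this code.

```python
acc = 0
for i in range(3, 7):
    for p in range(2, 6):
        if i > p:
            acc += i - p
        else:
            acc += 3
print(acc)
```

i=3,p=2: 3>2, acc = 0+1 = 1
i=3,p=3: not 3>3, acc = 1+3 = 4
i=3,p=4: not 3>4, acc = 4+3 = 7
i=3,p=5: not 3>5, acc = 7+3 = 10
i=4,p=2: 4>2, acc = 10+2 = 12
i=4,p=3: 4>3, acc = 12+1 = 13
i=4,p=4: not 4>4, acc = 13+3 = 16
i=4,p=5: not 4>5, acc = 16+3 = 19
i=5,p=2: 5>2, acc = 19+3 = 22
i=5,p=3: 5>3, acc = 22+2 = 24
i=5,p=4: 5>4, acc = 24+1 = 25
i=5,p=5: not 5>5, acc = 25+3 = 28
i=6,p=2: 6>2, acc = 28+4 = 32
i=6,p=3: 6>3, acc = 32+3 = 35
i=6,p=4: 6>4, acc = 35+2 = 37
i=6,p=5: 6>5, acc = 37+1 = 38

38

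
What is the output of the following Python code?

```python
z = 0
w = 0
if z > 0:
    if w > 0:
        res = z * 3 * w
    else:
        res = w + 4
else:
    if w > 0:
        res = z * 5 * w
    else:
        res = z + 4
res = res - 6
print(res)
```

-2

z=0, w=0
z > 0 is False; w > 0 is False
→ res = z + 4 = 4
res = 4-6 = -2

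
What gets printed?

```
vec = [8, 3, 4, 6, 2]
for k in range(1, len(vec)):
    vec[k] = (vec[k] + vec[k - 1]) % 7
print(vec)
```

k=1: vec[1] = (3+8)%7 = 4 → [8, 4, 4, 6, 2]
k=2: vec[2] = (4+4)%7 = 1 → [8, 4, 1, 6, 2]
k=3: vec[3] = (6+1)%7 = 0 → [8, 4, 1, 0, 2]
k=4: vec[4] = (2+0)%7 = 2 → [8, 4, 1, 0, 2]

[8, 4, 1, 0, 2]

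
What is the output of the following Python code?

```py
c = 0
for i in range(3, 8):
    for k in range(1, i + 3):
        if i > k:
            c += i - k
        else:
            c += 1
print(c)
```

i=3,k=1: 3>1, c = 0+2 = 2
i=3,k=2: 3>2, c = 2+1 = 3
i=3,k=3: not 3>3, c = 3+1 = 4
i=3,k=4: not 3>4, c = 4+1 = 5
i=3,k=5: not 3>5, c = 5+1 = 6
i=4,k=1: 4>1, c = 6+3 = 9
i=4,k=2: 4>2, c = 9+2 = 11
i=4,k=3: 4>3, c = 11+1 = 12
i=4,k=4: not 4>4, c = 12+1 = 13
i=4,k=5: not 4>5, c = 13+1 = 14
i=4,k=6: not 4>6, c = 14+1 = 15
i=5,k=1: 5>1, c = 15+4 = 19
i=5,k=2: 5>2, c = 19+3 = 22
i=5,k=3: 5>3, c = 22+2 = 24
i=5,k=4: 5>4, c = 24+1 = 25
i=5,k=5: not 5>5, c = 25+1 = 26
i=5,k=6: not 5>6, c = 26+1 = 27
i=5,k=7: not 5>7, c = 27+1 = 28
i=6,k=1: 6>1, c = 28+5 = 33
i=6,k=2: 6>2, c = 33+4 = 37
i=6,k=3: 6>3, c = 37+3 = 40
i=6,k=4: 6>4, c = 40+2 = 42
i=6,k=5: 6>5, c = 42+1 = 43
i=6,k=6: not 6>6, c = 43+1 = 44
i=6,k=7: not 6>7, c = 44+1 = 45
i=6,k=8: not 6>8, c = 45+1 = 46
i=7,k=1: 7>1, c = 46+6 = 52
i=7,k=2: 7>2, c = 52+5 = 57
i=7,k=3: 7>3, c = 57+4 = 61
i=7,k=4: 7>4, c = 61+3 = 64
i=7,k=5: 7>5, c = 64+2 = 66
i=7,k=6: 7>6, c = 66+1 = 67
i=7,k=7: not 7>7, c = 67+1 = 68
i=7,k=8: not 7>8, c = 68+1 = 69
i=7,k=9: not 7>9, c = 69+1 = 70

70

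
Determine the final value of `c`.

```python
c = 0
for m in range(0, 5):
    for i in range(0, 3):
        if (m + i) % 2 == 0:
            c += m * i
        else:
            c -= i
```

m=0,i=0: even sum, c = 0+0 = 0
m=0,i=1: odd sum, c = 0-1 = -1
m=0,i=2: even sum, c = (-1)+0 = -1
m=1,i=0: odd sum, c = (-1)-0 = -1
m=1,i=1: even sum, c = (-1)+1 = 0
m=1,i=2: odd sum, c = 0-2 = -2
m=2,i=0: even sum, c = (-2)+0 = -2
m=2,i=1: odd sum, c = (-2)-1 = -3
m=2,i=2: even sum, c = (-3)+4 = 1
m=3,i=0: odd sum, c = 1-0 = 1
m=3,i=1: even sum, c = 1+3 = 4
m=3,i=2: odd sum, c = 4-2 = 2
m=4,i=0: even sum, c = 2+0 = 2
m=4,i=1: odd sum, c = 2-1 = 1
m=4,i=2: even sum, c = 1+8 = 9

9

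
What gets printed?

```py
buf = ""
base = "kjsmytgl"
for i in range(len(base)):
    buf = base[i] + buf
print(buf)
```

lgtymsjk

i=0: prepend 'k' → 'k'
i=1: prepend 'j' → 'jk'
i=2: prepend 's' → 'sjk'
i=3: prepend 'm' → 'msjk'
i=4: prepend 'y' → 'ymsjk'
i=5: prepend 't' → 'tymsjk'
i=6: prepend 'g' → 'gtymsjk'
i=7: prepend 'l' → 'lgtymsjk'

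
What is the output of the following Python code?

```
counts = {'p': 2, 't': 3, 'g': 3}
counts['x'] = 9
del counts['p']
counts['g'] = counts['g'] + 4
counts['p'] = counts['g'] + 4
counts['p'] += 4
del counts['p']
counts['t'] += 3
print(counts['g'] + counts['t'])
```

13

counts['x'] = 9 → {'p': 2, 't': 3, 'g': 3, 'x': 9}
del 'p' → {'t': 3, 'g': 3, 'x': 9}
counts['g'] = counts['g']+4 = 7 → {'t': 3, 'g': 7, 'x': 9}
counts['p'] = counts['g']+4 = 11 → {'t': 3, 'g': 7, 'x': 9, 'p': 11}
counts['p'] = 11+4 = 15 → {'t': 3, 'g': 7, 'x': 9, 'p': 15}
del 'p' → {'t': 3, 'g': 7, 'x': 9}
counts['t'] = 3+3 = 6 → {'t': 6, 'g': 7, 'x': 9}
counts['g']+counts['t'] = 7+6 = 13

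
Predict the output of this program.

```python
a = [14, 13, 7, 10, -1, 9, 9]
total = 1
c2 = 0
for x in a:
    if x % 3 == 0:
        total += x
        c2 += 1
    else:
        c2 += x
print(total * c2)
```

x=14: not %3==0; c2=14
x=13: not %3==0; c2=27
x=7: not %3==0; c2=34
x=10: not %3==0; c2=44
x=-1: not %3==0; c2=43
x=9: %3==0, total = 1+9 = 10; c2=44
x=9: %3==0, total = 10+9 = 19; c2=45
total*c2 = 19*45 = 855

855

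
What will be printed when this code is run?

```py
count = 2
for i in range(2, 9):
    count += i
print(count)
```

i=2: count = 2+2 = 4
i=3: count = 4+3 = 7
i=4: count = 7+4 = 11
i=5: count = 11+5 = 16
i=6: count = 16+6 = 22
i=7: count = 22+7 = 29
i=8: count = 29+8 = 37

37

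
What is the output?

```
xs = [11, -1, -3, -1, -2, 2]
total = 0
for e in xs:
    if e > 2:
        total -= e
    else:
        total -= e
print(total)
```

-6

e=11: >2, total = 0-11 = -11
e=-1: not >2, total = (-11)-(-1) = -10
e=-3: not >2, total = (-10)-(-3) = -7
e=-1: not >2, total = (-7)-(-1) = -6
e=-2: not >2, total = (-6)-(-2) = -4
e=2: not >2, total = (-4)-2 = -6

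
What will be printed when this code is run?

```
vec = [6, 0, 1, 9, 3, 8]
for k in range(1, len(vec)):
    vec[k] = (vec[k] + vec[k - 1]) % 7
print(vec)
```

[6, 6, 0, 2, 5, 6]

k=1: vec[1] = (0+6)%7 = 6 → [6, 6, 1, 9, 3, 8]
k=2: vec[2] = (1+6)%7 = 0 → [6, 6, 0, 9, 3, 8]
k=3: vec[3] = (9+0)%7 = 2 → [6, 6, 0, 2, 3, 8]
k=4: vec[4] = (3+2)%7 = 5 → [6, 6, 0, 2, 5, 8]
k=5: vec[5] = (8+5)%7 = 6 → [6, 6, 0, 2, 5, 6]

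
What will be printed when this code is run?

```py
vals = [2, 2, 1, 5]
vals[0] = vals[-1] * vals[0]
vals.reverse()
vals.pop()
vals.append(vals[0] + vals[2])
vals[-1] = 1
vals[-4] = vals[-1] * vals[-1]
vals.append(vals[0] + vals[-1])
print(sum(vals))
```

vals[0] = vals[-1]*vals[0] = 5*2 = 10 → [10, 2, 1, 5]
reverse → [5, 1, 2, 10]
pop() removes 10 → [5, 1, 2]
append vals[0]+vals[2] = 5+2 = 7 → [5, 1, 2, 7]
vals[-1] = 1 → [5, 1, 2, 1]
vals[-4] = vals[-1]*vals[-1] = 1*1 = 1 → [1, 1, 2, 1]
append vals[0]+vals[-1] = 1+1 = 2 → [1, 1, 2, 1, 2]
sum = 7

7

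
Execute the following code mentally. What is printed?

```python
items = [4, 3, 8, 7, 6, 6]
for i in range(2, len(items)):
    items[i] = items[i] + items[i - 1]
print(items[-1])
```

30

i=2: items[2] = 8+3 = 11 → [4, 3, 11, 7, 6, 6]
i=3: items[3] = 7+11 = 18 → [4, 3, 11, 18, 6, 6]
i=4: items[4] = 6+18 = 24 → [4, 3, 11, 18, 24, 6]
i=5: items[5] = 6+24 = 30 → [4, 3, 11, 18, 24, 30]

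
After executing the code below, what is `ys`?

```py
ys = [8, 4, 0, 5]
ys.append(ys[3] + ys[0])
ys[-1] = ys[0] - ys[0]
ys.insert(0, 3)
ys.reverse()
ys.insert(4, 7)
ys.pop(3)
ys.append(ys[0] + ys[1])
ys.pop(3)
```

[0, 5, 0, 8, 3, 5]

append ys[3]+ys[0] = 5+8 = 13 → [8, 4, 0, 5, 13]
ys[-1] = ys[0]-ys[0] = 8-8 = 0 → [8, 4, 0, 5, 0]
insert 3 at 0 → [3, 8, 4, 0, 5, 0]
reverse → [0, 5, 0, 4, 8, 3]
insert 7 at 4 → [0, 5, 0, 4, 7, 8, 3]
pop(3) removes 4 → [0, 5, 0, 7, 8, 3]
append ys[0]+ys[1] = 0+5 = 5 → [0, 5, 0, 7, 8, 3, 5]
pop(3) removes 7 → [0, 5, 0, 8, 3, 5]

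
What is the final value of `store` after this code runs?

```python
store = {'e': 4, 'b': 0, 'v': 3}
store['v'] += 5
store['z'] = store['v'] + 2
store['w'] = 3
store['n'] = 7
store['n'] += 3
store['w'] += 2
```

store['v'] = 3+5 = 8 → {'e': 4, 'b': 0, 'v': 8}
store['z'] = store['v']+2 = 10 → {'e': 4, 'b': 0, 'v': 8, 'z': 10}
store['w'] = 3 → {'e': 4, 'b': 0, 'v': 8, 'z': 10, 'w': 3}
store['n'] = 7 → {'e': 4, 'b': 0, 'v': 8, 'z': 10, 'w': 3, 'n': 7}
store['n'] = 7+3 = 10 → {'e': 4, 'b': 0, 'v': 8, 'z': 10, 'w': 3, 'n': 10}
store['w'] = 3+2 = 5 → {'e': 4, 'b': 0, 'v': 8, 'z': 10, 'w': 5, 'n': 10}

{'e': 4, 'b': 0, 'v': 8, 'z': 10, 'w': 5, 'n': 10}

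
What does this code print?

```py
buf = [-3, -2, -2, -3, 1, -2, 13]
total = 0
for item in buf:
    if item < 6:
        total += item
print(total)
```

item=-3: <6, total = 0+(-3) = -3
item=-2: <6, total = (-3)+(-2) = -5
item=-2: <6, total = (-5)+(-2) = -7
item=-3: <6, total = (-7)+(-3) = -10
item=1: <6, total = (-10)+1 = -9
item=-2: <6, total = (-9)+(-2) = -11
item=13: not <6

-11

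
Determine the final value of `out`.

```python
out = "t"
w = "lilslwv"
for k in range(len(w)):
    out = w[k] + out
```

k=0: prepend 'l' → 'lt'
k=1: prepend 'i' → 'ilt'
k=2: prepend 'l' → 'lilt'
k=3: prepend 's' → 'slilt'
k=4: prepend 'l' → 'lslilt'
k=5: prepend 'w' → 'wlslilt'
k=6: prepend 'v' → 'vwlslilt'

'vwlslilt'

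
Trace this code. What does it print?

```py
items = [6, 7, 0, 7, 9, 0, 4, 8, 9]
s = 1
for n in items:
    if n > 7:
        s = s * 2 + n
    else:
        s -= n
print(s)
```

n=6: not >7, s = 1-6 = -5
n=7: not >7, s = (-5)-7 = -12
n=0: not >7, s = (-12)-0 = -12
n=7: not >7, s = (-12)-7 = -19
n=9: >7, s = (-19)*2+9 = -29
n=0: not >7, s = (-29)-0 = -29
n=4: not >7, s = (-29)-4 = -33
n=8: >7, s = (-33)*2+8 = -58
n=9: >7, s = (-58)*2+9 = -107

-107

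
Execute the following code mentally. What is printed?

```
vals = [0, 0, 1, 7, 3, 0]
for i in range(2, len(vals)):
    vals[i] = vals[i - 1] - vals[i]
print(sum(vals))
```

-31

i=2: vals[2] = 0-1 = -1 → [0, 0, -1, 7, 3, 0]
i=3: vals[3] = (-1)-7 = -8 → [0, 0, -1, -8, 3, 0]
i=4: vals[4] = (-8)-3 = -11 → [0, 0, -1, -8, -11, 0]
i=5: vals[5] = (-11)-0 = -11 → [0, 0, -1, -8, -11, -11]
sum = -31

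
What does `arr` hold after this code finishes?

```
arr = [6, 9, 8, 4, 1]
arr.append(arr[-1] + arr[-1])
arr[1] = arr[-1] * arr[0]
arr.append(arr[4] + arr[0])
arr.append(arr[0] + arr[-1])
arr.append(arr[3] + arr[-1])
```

append arr[-1]+arr[-1] = 1+1 = 2 → [6, 9, 8, 4, 1, 2]
arr[1] = arr[-1]*arr[0] = 2*6 = 12 → [6, 12, 8, 4, 1, 2]
append arr[4]+arr[0] = 1+6 = 7 → [6, 12, 8, 4, 1, 2, 7]
append arr[0]+arr[-1] = 6+7 = 13 → [6, 12, 8, 4, 1, 2, 7, 13]
append arr[3]+arr[-1] = 4+13 = 17 → [6, 12, 8, 4, 1, 2, 7, 13, 17]

[6, 12, 8, 4, 1, 2, 7, 13, 17]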